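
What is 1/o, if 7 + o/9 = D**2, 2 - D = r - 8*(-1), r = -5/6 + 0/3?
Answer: 4/709 ≈ 0.0056418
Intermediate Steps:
r = -5/6 (r = -5*1/6 + 0*(1/3) = -5/6 + 0 = -5/6 ≈ -0.83333)
D = -31/6 (D = 2 - (-5/6 - 8*(-1)) = 2 - (-5/6 + 8) = 2 - 1*43/6 = 2 - 43/6 = -31/6 ≈ -5.1667)
o = 709/4 (o = -63 + 9*(-31/6)**2 = -63 + 9*(961/36) = -63 + 961/4 = 709/4 ≈ 177.25)
1/o = 1/(709/4) = 4/709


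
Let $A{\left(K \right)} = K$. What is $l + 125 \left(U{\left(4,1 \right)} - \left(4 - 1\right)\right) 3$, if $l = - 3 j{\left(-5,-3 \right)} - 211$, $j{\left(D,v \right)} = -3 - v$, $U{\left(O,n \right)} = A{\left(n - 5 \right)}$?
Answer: $-2836$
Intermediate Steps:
$U{\left(O,n \right)} = -5 + n$ ($U{\left(O,n \right)} = n - 5 = -5 + n$)
$l = -211$ ($l = - 3 \left(-3 - -3\right) - 211 = - 3 \left(-3 + 3\right) - 211 = \left(-3\right) 0 - 211 = 0 - 211 = -211$)
$l + 125 \left(U{\left(4,1 \right)} - \left(4 - 1\right)\right) 3 = -211 + 125 \left(\left(-5 + 1\right) - \left(4 - 1\right)\right) 3 = -211 + 125 \left(-4 - \left(4 - 1\right)\right) 3 = -211 + 125 \left(-4 - 3\right) 3 = -211 + 125 \left(\left(-7\right) 3\right) = -211 + 125 \left(-21\right) = -211 - 2625 = -2836$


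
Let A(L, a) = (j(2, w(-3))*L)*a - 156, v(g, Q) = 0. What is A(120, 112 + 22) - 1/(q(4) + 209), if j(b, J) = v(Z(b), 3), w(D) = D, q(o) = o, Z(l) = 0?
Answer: -33229/213 ≈ -156.00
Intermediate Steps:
j(b, J) = 0
A(L, a) = -156 (A(L, a) = (0*L)*a - 156 = 0*a - 156 = 0 - 156 = -156)
A(120, 112 + 22) - 1/(q(4) + 209) = -156 - 1/(4 + 209) = -156 - 1/213 = -33229/213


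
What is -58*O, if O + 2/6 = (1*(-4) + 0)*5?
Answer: 3538/3 ≈ 1179.3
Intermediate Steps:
O = -61/3 (O = -1/3 + (1*(-4) + 0)*5 = -1/3 + (-4 + 0)*5 = -1/3 - 4*5 = -1/3 - 20 = -61/3 ≈ -20.333)
-58*O = -58*(-61/3) = 3538/3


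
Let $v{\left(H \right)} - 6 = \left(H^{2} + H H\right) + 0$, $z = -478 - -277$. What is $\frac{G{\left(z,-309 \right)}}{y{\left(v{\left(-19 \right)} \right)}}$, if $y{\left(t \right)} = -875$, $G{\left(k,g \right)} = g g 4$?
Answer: $- \frac{381924}{875} \approx -436.48$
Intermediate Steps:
$z = -201$ ($z = -478 + 277 = -201$)
$v{\left(H \right)} = 6 + 2 H^{2}$ ($v{\left(H \right)} = 6 + \left(\left(H^{2} + H H\right) + 0\right) = 6 + \left(\left(H^{2} + H^{2}\right) + 0\right) = 6 + \left(2 H^{2} + 0\right) = 6 + 2 H^{2}$)
$G{\left(k,g \right)} = 4 g^{2}$ ($G{\left(k,g \right)} = g^{2} \cdot 4 = 4 g^{2}$)
$\frac{G{\left(z,-309 \right)}}{y{\left(v{\left(-19 \right)} \right)}} = \frac{4 \left(-309\right)^{2}}{-875} = 4 \cdot 95481 \left(- \frac{1}{875}\right) = 381924 \left(- \frac{1}{875}\right) = - \frac{381924}{875}$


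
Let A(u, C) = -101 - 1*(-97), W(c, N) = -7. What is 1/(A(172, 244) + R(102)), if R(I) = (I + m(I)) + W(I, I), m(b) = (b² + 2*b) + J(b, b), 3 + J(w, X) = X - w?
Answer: 1/10696 ≈ 9.3493e-5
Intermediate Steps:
J(w, X) = -3 + X - w (J(w, X) = -3 + (X - w) = -3 + X - w)
m(b) = -3 + b² + 2*b (m(b) = (b² + 2*b) + (-3 + b - b) = (b² + 2*b) - 3 = -3 + b² + 2*b)
A(u, C) = -4 (A(u, C) = -101 + 97 = -4)
R(I) = -10 + I² + 3*I (R(I) = (I + (-3 + I² + 2*I)) - 7 = (-3 + I² + 3*I) - 7 = -10 + I² + 3*I)
1/(A(172, 244) + R(102)) = 1/(-4 + (-10 + 102² + 3*102)) = 1/(-4 + (-10 + 10404 + 306)) = 1/(-4 + 10700) = 1/10696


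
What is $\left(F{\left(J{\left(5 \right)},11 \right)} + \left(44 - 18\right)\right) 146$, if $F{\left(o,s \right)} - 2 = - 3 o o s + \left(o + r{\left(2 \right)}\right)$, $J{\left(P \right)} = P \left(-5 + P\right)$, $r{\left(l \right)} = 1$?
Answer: $4234$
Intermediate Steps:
$F{\left(o,s \right)} = 3 + o - 3 s o^{2}$ ($F{\left(o,s \right)} = 2 + \left(- 3 o o s + \left(o + 1\right)\right) = 2 + \left(- 3 o^{2} s + \left(1 + o\right)\right) = 2 - \left(-1 - o + 3 s o^{2}\right) = 2 + \left(1 + o - 3 s o^{2}\right) = 3 + o - 3 s o^{2}$)
$\left(F{\left(J{\left(5 \right)},11 \right)} + \left(44 - 18\right)\right) 146 = \left(\left(3 + 5 \left(-5 + 5\right) - 33 \left(5 \left(-5 + 5\right)\right)^{2}\right) + \left(44 - 18\right)\right) 146 = \left(\left(3 + 5 \cdot 0 - 33 \left(5 \cdot 0\right)^{2}\right) + 26\right) 146 = \left(\left(3 + 0 - 33 \cdot 0^{2}\right) + 26\right) 146 = \left(\left(3 + 0 - 33 \cdot 0\right) + 26\right) 146 = \left(\left(3 + 0 + 0\right) + 26\right) 146 = \left(3 + 26\right) 146 = 29 \cdot 146 = 4234$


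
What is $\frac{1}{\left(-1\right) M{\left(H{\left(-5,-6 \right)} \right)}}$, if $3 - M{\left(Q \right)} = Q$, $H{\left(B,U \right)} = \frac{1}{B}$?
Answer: $- \frac{5}{16} \approx -0.3125$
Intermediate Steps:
$M{\left(Q \right)} = 3 - Q$
$\frac{1}{\left(-1\right) M{\left(H{\left(-5,-6 \right)} \right)}} = \frac{1}{\left(-1\right) \left(3 - \frac{1}{-5}\right)} = \frac{1}{\left(-1\right) \left(3 - - \frac{1}{5}\right)} = \frac{1}{\left(-1\right) \left(3 + \frac{1}{5}\right)} = \frac{1}{\left(-1\right) \frac{16}{5}} = \frac{1}{- \frac{16}{5}} = - \frac{5}{16}$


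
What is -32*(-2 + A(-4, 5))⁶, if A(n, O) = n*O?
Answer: -3628156928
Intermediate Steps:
A(n, O) = O*n
-32*(-2 + A(-4, 5))⁶ = -32*(-2 + 5*(-4))⁶ = -32*(-2 - 20)⁶ = -32*((-22)²)³ = -32*484³ = -32*113379904 = -3628156928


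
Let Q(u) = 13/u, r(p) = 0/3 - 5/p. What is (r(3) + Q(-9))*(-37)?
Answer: 1036/9 ≈ 115.11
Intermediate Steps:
r(p) = -5/p (r(p) = 0*(⅓) - 5/p = 0 - 5/p = -5/p)
(r(3) + Q(-9))*(-37) = (-5/3 + 13/(-9))*(-37) = (-5*⅓ + 13*(-⅑))*(-37) = (-5/3 - 13/9)*(-37) = -28/9*(-37) = 1036/9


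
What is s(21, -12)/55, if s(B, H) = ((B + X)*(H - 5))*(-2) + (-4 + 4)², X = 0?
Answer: 714/55 ≈ 12.982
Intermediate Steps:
s(B, H) = -2*B*(-5 + H) (s(B, H) = ((B + 0)*(H - 5))*(-2) + (-4 + 4)² = (B*(-5 + H))*(-2) + 0² = -2*B*(-5 + H) + 0 = -2*B*(-5 + H))
s(21, -12)/55 = (2*21*(5 - 1*(-12)))/55 = (2*21*(5 + 12))*(1/55) = (2*21*17)*(1/55) = 714*(1/55) = 714/55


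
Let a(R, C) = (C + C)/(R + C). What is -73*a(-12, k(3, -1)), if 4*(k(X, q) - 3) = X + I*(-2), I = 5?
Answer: 730/43 ≈ 16.977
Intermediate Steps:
k(X, q) = ½ + X/4 (k(X, q) = 3 + (X + 5*(-2))/4 = 3 + (X - 10)/4 = 3 + (-10 + X)/4 = 3 + (-5/2 + X/4) = ½ + X/4)
a(R, C) = 2*C/(C + R) (a(R, C) = (2*C)/(C + R) = 2*C/(C + R))
-73*a(-12, k(3, -1)) = -146*(½ + (¼)*3)/((½ + (¼)*3) - 12) = -146*(½ + ¾)/((½ + ¾) - 12) = -146*5/(4*(5/4 - 12)) = -146*5/(4*(-43/4)) = -146*5*(-4)/(4*43) = -73*(-10/43) = 730/43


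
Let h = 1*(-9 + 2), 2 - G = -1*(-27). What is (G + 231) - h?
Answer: 213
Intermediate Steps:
G = -25 (G = 2 - (-1)*(-27) = 2 - 1*27 = 2 - 27 = -25)
h = -7 (h = 1*(-7) = -7)
(G + 231) - h = (-25 + 231) - 1*(-7) = 206 + 7 = 213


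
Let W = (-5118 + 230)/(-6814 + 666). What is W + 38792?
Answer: 59624526/1537 ≈ 38793.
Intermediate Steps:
W = 1222/1537 (W = -4888/(-6148) = -4888*(-1/6148) = 1222/1537 ≈ 0.79506)
W + 38792 = 1222/1537 + 38792 = 59624526/1537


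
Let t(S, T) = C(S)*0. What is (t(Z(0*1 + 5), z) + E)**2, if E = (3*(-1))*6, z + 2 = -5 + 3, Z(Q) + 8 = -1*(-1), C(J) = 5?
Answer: 324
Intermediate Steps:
Z(Q) = -7 (Z(Q) = -8 - 1*(-1) = -8 + 1 = -7)
z = -4 (z = -2 + (-5 + 3) = -2 - 2 = -4)
t(S, T) = 0 (t(S, T) = 5*0 = 0)
E = -18 (E = -3*6 = -18)
(t(Z(0*1 + 5), z) + E)**2 = (0 - 18)**2 = (-18)**2 = 324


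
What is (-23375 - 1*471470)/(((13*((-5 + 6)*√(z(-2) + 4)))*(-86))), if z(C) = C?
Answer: 38065*√2/172 ≈ 312.98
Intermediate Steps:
(-23375 - 1*471470)/(((13*((-5 + 6)*√(z(-2) + 4)))*(-86))) = (-23375 - 1*471470)/(((13*((-5 + 6)*√(-2 + 4)))*(-86))) = (-23375 - 471470)/(((13*(1*√2))*(-86))) = -494845*(-√2/2236) = -(-38065)*√2/172 = 38065*√2/172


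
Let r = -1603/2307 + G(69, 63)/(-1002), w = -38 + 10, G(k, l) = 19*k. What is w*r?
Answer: 21609854/385269 ≈ 56.090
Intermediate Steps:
w = -28
r = -1543561/770538 (r = -1603/2307 + (19*69)/(-1002) = -1603*1/2307 + 1311*(-1/1002) = -1603/2307 - 437/334 = -1543561/770538 ≈ -2.0032)
w*r = -28*(-1543561/770538) = 21609854/385269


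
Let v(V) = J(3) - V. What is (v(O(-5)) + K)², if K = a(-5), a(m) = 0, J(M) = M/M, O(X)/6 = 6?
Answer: 1225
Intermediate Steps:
O(X) = 36 (O(X) = 6*6 = 36)
J(M) = 1
v(V) = 1 - V
K = 0
(v(O(-5)) + K)² = ((1 - 1*36) + 0)² = ((1 - 36) + 0)² = (-35 + 0)² = (-35)² = 1225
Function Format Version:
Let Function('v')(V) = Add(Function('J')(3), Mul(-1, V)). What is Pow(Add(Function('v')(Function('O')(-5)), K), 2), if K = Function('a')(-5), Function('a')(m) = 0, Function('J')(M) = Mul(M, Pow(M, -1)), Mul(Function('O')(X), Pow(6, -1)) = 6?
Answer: 1225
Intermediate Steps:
Function('O')(X) = 36 (Function('O')(X) = Mul(6, 6) = 36)
Function('J')(M) = 1
Function('v')(V) = Add(1, Mul(-1, V))
K = 0
Pow(Add(Function('v')(Function('O')(-5)), K), 2) = Pow(Add(Add(1, Mul(-1, 36)), 0), 2) = Pow(Add(Add(1, -36), 0), 2) = Pow(Add(-35, 0), 2) = Pow(-35, 2) = 1225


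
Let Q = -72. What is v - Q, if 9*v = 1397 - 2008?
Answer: 37/9 ≈ 4.1111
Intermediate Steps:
v = -611/9 (v = (1397 - 2008)/9 = (⅑)*(-611) = -611/9 ≈ -67.889)
v - Q = -611/9 - 1*(-72) = -611/9 + 72 = 37/9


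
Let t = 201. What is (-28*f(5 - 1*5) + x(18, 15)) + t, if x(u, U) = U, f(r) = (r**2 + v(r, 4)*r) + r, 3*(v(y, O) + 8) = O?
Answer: 216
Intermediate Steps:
v(y, O) = -8 + O/3
f(r) = r**2 - 17*r/3 (f(r) = (r**2 + (-8 + (1/3)*4)*r) + r = (r**2 + (-8 + 4/3)*r) + r = (r**2 - 20*r/3) + r = r**2 - 17*r/3)
(-28*f(5 - 1*5) + x(18, 15)) + t = (-28*(5 - 1*5)*(-17 + 3*(5 - 1*5))/3 + 15) + 201 = (-28*(5 - 5)*(-17 + 3*(5 - 5))/3 + 15) + 201 = (-28*0*(-17 + 3*0)/3 + 15) + 201 = (-28*0*(-17 + 0)/3 + 15) + 201 = (-28*0*(-17)/3 + 15) + 201 = (-28*0 + 15) + 201 = (0 + 15) + 201 = 15 + 201 = 216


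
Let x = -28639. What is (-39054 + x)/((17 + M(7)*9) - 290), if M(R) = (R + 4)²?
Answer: -67693/816 ≈ -82.957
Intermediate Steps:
M(R) = (4 + R)²
(-39054 + x)/((17 + M(7)*9) - 290) = (-39054 - 28639)/((17 + (4 + 7)²*9) - 290) = -67693/((17 + 11²*9) - 290) = -67693/((17 + 121*9) - 290) = -67693/((17 + 1089) - 290) = -67693/(1106 - 290) = -67693/816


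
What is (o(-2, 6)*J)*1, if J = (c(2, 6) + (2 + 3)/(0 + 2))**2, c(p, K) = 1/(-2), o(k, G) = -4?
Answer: -16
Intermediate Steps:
c(p, K) = -1/2
J = 4 (J = (-1/2 + (2 + 3)/(0 + 2))**2 = (-1/2 + 5/2)**2 = 2**2 = 4)
(o(-2, 6)*J)*1 = -4*4*1 = -16*1 = -16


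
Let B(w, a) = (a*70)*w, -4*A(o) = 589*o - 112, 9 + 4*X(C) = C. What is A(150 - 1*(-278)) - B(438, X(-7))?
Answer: 59645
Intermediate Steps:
X(C) = -9/4 + C/4
A(o) = 28 - 589*o/4 (A(o) = -(589*o - 112)/4 = -(-112 + 589*o)/4 = 28 - 589*o/4)
B(w, a) = 70*a*w (B(w, a) = (70*a)*w = 70*a*w)
A(150 - 1*(-278)) - B(438, X(-7)) = (28 - 589*(150 - 1*(-278))/4) - 70*(-9/4 + (¼)*(-7))*438 = (28 - 589*(150 + 278)/4) - 70*(-9/4 - 7/4)*438 = (28 - 589/4*428) - 70*(-4)*438 = (28 - 63023) - 1*(-122640) = -62995 + 122640 = 59645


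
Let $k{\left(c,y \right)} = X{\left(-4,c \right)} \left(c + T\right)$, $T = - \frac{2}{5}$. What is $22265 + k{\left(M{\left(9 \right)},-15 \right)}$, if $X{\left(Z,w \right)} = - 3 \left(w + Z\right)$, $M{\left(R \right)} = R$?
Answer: $22136$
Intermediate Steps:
$X{\left(Z,w \right)} = - 3 Z - 3 w$ ($X{\left(Z,w \right)} = - 3 \left(Z + w\right) = - 3 Z - 3 w$)
$T = - \frac{2}{5}$ ($T = \left(-2\right) \frac{1}{5} = - \frac{2}{5} \approx -0.4$)
$k{\left(c,y \right)} = \left(12 - 3 c\right) \left(- \frac{2}{5} + c\right)$ ($k{\left(c,y \right)} = \left(\left(-3\right) \left(-4\right) - 3 c\right) \left(c - \frac{2}{5}\right) = \left(12 - 3 c\right) \left(- \frac{2}{5} + c\right)$)
$22265 + k{\left(M{\left(9 \right)},-15 \right)} = 22265 - \left(-114 + 243\right) = 22265 - 129 = 22136$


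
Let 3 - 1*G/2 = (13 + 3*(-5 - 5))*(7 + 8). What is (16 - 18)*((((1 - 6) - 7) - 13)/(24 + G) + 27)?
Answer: -2911/54 ≈ -53.907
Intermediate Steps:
G = 516 (G = 6 - 2*(13 + 3*(-5 - 5))*(7 + 8) = 6 - 2*(13 + 3*(-10))*15 = 6 - 2*(13 - 30)*15 = 6 - (-34)*15 = 6 - 2*(-255) = 6 + 510 = 516)
(16 - 18)*((((1 - 6) - 7) - 13)/(24 + G) + 27) = (16 - 18)*((((1 - 6) - 7) - 13)/(24 + 516) + 27) = -2*(((-5 - 7) - 13)/540 + 27) = -2*((-12 - 13)*(1/540) + 27) = -2*(-25*1/540 + 27) = -2*(-5/108 + 27) = -2*2911/108 = -2911/54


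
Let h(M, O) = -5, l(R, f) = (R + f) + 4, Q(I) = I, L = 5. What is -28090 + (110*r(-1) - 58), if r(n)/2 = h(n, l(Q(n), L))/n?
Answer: -27048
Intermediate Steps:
l(R, f) = 4 + R + f
r(n) = -10/n (r(n) = 2*(-5/n) = -10/n)
-28090 + (110*r(-1) - 58) = -28090 + (110*(-10/(-1)) - 58) = -28090 + (110*(-10*(-1)) - 58) = -28090 + (110*10 - 58) = -28090 + (1100 - 58) = -28090 + 1042 = -27048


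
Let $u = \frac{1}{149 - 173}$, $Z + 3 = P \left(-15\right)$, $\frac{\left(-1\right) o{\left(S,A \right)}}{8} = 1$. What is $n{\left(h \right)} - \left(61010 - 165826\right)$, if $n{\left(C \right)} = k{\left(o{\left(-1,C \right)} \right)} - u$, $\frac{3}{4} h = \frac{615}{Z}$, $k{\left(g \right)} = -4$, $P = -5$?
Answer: $\frac{2515489}{24} \approx 1.0481 \cdot 10^{5}$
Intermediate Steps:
$o{\left(S,A \right)} = -8$ ($o{\left(S,A \right)} = \left(-8\right) 1 = -8$)
$Z = 72$ ($Z = -3 - -75 = -3 + 75 = 72$)
$u = - \frac{1}{24}$ ($u = \frac{1}{-24} = - \frac{1}{24} \approx -0.041667$)
$h = \frac{205}{18}$ ($h = \frac{4 \cdot \frac{615}{72}}{3} = \frac{4 \cdot 615 \cdot \frac{1}{72}}{3} = \frac{4}{3} \cdot \frac{205}{24} = \frac{205}{18} \approx 11.389$)
$n{\left(C \right)} = - \frac{95}{24}$ ($n{\left(C \right)} = -4 - - \frac{1}{24} = -4 + \frac{1}{24} = - \frac{95}{24}$)
$n{\left(h \right)} - \left(61010 - 165826\right) = - \frac{95}{24} - \left(61010 - 165826\right) = - \frac{95}{24} - -104816 = - \frac{95}{24} + 104816 = \frac{2515489}{24}$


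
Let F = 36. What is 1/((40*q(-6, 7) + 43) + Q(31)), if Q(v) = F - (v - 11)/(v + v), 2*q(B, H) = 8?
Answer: 31/7399 ≈ 0.0041898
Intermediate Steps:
q(B, H) = 4 (q(B, H) = (½)*8 = 4)
Q(v) = 36 - (-11 + v)/(2*v) (Q(v) = 36 - (v - 11)/(v + v) = 36 - (-11 + v)/(2*v))
1/((40*q(-6, 7) + 43) + Q(31)) = 1/((40*4 + 43) + (½)*(11 + 71*31)/31) = 1/((160 + 43) + (½)*(1/31)*(11 + 2201)) = 1/(203 + (½)*(1/31)*2212) = 1/(203 + 1106/31) = 1/(7399/31) = 31/7399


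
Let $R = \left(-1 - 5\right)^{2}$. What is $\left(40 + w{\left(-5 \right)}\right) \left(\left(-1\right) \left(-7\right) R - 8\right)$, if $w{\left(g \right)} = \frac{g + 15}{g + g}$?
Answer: $9516$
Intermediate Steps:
$R = 36$ ($R = \left(-6\right)^{2} = 36$)
$w{\left(g \right)} = \frac{15 + g}{2 g}$
$\left(40 + w{\left(-5 \right)}\right) \left(\left(-1\right) \left(-7\right) R - 8\right) = \left(40 + \frac{15 - 5}{2 \left(-5\right)}\right) \left(\left(-1\right) \left(-7\right) 36 - 8\right) = \left(40 + \frac{1}{2} \left(- \frac{1}{5}\right) 10\right) \left(7 \cdot 36 - 8\right) = \left(40 - 1\right) \left(252 - 8\right) = 39 \cdot 244 = 9516$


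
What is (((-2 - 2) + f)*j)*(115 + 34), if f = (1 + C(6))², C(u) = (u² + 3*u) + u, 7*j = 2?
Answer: 158238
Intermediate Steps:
j = 2/7 (j = (⅐)*2 = 2/7 ≈ 0.28571)
C(u) = u² + 4*u
f = 3721 (f = (1 + 6*(4 + 6))² = (1 + 6*10)² = (1 + 60)² = 61² = 3721)
(((-2 - 2) + f)*j)*(115 + 34) = (((-2 - 2) + 3721)*(2/7))*(115 + 34) = ((-4 + 3721)*(2/7))*149 = (3717*(2/7))*149 = 1062*149 = 158238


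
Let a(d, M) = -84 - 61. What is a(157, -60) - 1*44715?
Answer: -44860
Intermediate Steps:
a(d, M) = -145
a(157, -60) - 1*44715 = -145 - 1*44715 = -145 - 44715 = -44860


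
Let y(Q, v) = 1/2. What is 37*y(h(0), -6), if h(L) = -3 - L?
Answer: 37/2 ≈ 18.500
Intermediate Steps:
y(Q, v) = ½
37*y(h(0), -6) = 37*(½) = 37/2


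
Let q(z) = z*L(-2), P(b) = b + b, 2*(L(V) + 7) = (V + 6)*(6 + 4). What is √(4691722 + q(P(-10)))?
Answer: √4691462 ≈ 2166.0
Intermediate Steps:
L(V) = 23 + 5*V (L(V) = -7 + ((V + 6)*(6 + 4))/2 = -7 + ((6 + V)*10)/2 = -7 + (60 + 10*V)/2 = -7 + (30 + 5*V) = 23 + 5*V)
P(b) = 2*b
q(z) = 13*z (q(z) = z*(23 + 5*(-2)) = z*(23 - 10) = z*13 = 13*z)
√(4691722 + q(P(-10))) = √(4691722 + 13*(2*(-10))) = √(4691722 + 13*(-20)) = √(4691722 - 260) = √4691462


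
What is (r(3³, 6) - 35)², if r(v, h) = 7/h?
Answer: 41209/36 ≈ 1144.7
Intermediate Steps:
(r(3³, 6) - 35)² = (7/6 - 35)² = (-203/6)² = 41209/36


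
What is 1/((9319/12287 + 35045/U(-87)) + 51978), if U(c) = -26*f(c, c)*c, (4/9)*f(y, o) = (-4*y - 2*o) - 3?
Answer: 64911004587/3373994288973335 ≈ 1.9239e-5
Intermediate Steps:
f(y, o) = -27/4 - 9*y - 9*o/2 (f(y, o) = 9*((-4*y - 2*o) - 3)/4 = 9*(-3 - 4*y - 2*o)/4 = -27/4 - 9*y - 9*o/2)
U(c) = -26*c*(-27/4 - 27*c/2) (U(c) = -26*(-27/4 - 9*c - 9*c/2)*c = -26*(-27/4 - 27*c/2)*c = -26*c*(-27/4 - 27*c/2))
1/((9319/12287 + 35045/U(-87)) + 51978) = 1/((9319/12287 + 35045/(((351/2)*(-87)*(1 + 2*(-87))))) + 51978) = 1/((9319*(1/12287) + 35045/(((351/2)*(-87)*(1 - 174)))) + 51978) = 1/((9319/12287 + 35045/(((351/2)*(-87)*(-173)))) + 51978) = 1/((9319/12287 + 35045/(5282901/2)) + 51978) = 1/((9319/12287 + 35045*(2/5282901)) + 51978) = 1/((9319/12287 + 70090/5282901) + 51978) = 1/(50092550249/64911004587 + 51978) = 1/(3373994288973335/64911004587) = 64911004587/3373994288973335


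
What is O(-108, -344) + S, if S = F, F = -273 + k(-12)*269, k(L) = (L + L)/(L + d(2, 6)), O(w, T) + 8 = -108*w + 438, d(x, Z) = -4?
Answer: 24449/2 ≈ 12225.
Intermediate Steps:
O(w, T) = 430 - 108*w (O(w, T) = -8 + (-108*w + 438) = -8 + (438 - 108*w) = 430 - 108*w)
k(L) = 2*L/(-4 + L) (k(L) = (L + L)/(L - 4) = (2*L)/(-4 + L) = 2*L/(-4 + L))
F = 261/2 (F = -273 + (2*(-12)/(-4 - 12))*269 = -273 + (2*(-12)/(-16))*269 = -273 + (2*(-12)*(-1/16))*269 = -273 + (3/2)*269 = -273 + 807/2 = 261/2 ≈ 130.50)
S = 261/2 ≈ 130.50
O(-108, -344) + S = (430 - 108*(-108)) + 261/2 = (430 + 11664) + 261/2 = 12094 + 261/2 = 24449/2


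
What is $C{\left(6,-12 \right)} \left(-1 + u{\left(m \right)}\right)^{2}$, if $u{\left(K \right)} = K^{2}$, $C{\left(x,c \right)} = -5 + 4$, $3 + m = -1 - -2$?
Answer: $-9$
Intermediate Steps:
$m = -2$ ($m = -3 - -1 = -3 + \left(-1 + 2\right) = -3 + 1 = -2$)
$C{\left(x,c \right)} = -1$
$C{\left(6,-12 \right)} \left(-1 + u{\left(m \right)}\right)^{2} = - \left(-1 + \left(-2\right)^{2}\right)^{2} = - \left(-1 + 4\right)^{2} = - 3^{2} = \left(-1\right) 9 = -9$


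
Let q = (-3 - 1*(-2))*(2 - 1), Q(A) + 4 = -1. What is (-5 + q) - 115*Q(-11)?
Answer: 569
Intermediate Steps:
Q(A) = -5 (Q(A) = -4 - 1 = -5)
q = -1 (q = (-3 + 2)*1 = -1*1 = -1)
(-5 + q) - 115*Q(-11) = (-5 - 1) - 115*(-5) = -6 + 575 = 569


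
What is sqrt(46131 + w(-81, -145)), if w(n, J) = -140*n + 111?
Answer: 3*sqrt(6398) ≈ 239.96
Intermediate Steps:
w(n, J) = 111 - 140*n
sqrt(46131 + w(-81, -145)) = sqrt(46131 + (111 - 140*(-81))) = sqrt(46131 + (111 + 11340)) = sqrt(46131 + 11451) = sqrt(57582) = 3*sqrt(6398)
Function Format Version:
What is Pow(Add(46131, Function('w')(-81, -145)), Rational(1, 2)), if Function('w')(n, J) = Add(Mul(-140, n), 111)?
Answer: Mul(3, Pow(6398, Rational(1, 2))) ≈ 239.96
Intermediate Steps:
Function('w')(n, J) = Add(111, Mul(-140, n))
Pow(Add(46131, Function('w')(-81, -145)), Rational(1, 2)) = Pow(Add(46131, Add(111, Mul(-140, -81))), Rational(1, 2)) = Pow(Add(46131, Add(111, 11340)), Rational(1, 2)) = Pow(Add(46131, 11451), Rational(1, 2)) = Pow(57582, Rational(1, 2)) = Mul(3, Pow(6398, Rational(1, 2)))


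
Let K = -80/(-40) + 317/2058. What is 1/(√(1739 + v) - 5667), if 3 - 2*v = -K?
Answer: -23325372/132177714793 - 14*√150534951/132177714793 ≈ -0.00017777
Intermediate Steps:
K = 4433/2058 (K = -80*(-1/40) + 317*(1/2058) = 2 + 317/2058 = 4433/2058 ≈ 2.1540)
v = 10607/4116 (v = 3/2 - (-1)*4433/(2*2058) = 3/2 - ½*(-4433/2058) = 3/2 + 4433/4116 = 10607/4116 ≈ 2.5770)
1/(√(1739 + v) - 5667) = 1/(√(1739 + 10607/4116) - 5667) = 1/(√(7168331/4116) - 5667) = 1/(√150534951/294 - 5667) = 1/(-5667 + √150534951/294)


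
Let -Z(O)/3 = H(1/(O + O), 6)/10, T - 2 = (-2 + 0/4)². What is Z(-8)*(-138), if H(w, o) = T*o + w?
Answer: 23805/16 ≈ 1487.8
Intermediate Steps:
T = 6 (T = 2 + (-2 + 0/4)² = 2 + (-2 + 0*(¼))² = 2 + (-2 + 0)² = 2 + (-2)² = 2 + 4 = 6)
H(w, o) = w + 6*o (H(w, o) = 6*o + w = w + 6*o)
Z(O) = -54/5 - 3/(20*O) (Z(O) = -3*(1/(O + O) + 6*6)/10 = -3*(1/(2*O) + 36)/10 = -3*(36 + 1/(2*O))/10 = -3*(18/5 + 1/(20*O)) = -54/5 - 3/(20*O))
Z(-8)*(-138) = ((3/20)*(-1 - 72*(-8))/(-8))*(-138) = ((3/20)*(-⅛)*(-1 + 576))*(-138) = ((3/20)*(-⅛)*575)*(-138) = -345/32*(-138) = 23805/16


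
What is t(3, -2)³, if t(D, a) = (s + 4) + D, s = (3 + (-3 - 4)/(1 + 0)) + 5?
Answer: 512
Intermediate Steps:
s = 1 (s = (3 - 7/1) + 5 = (3 - 7*1) + 5 = (3 - 7) + 5 = -4 + 5 = 1)
t(D, a) = 5 + D (t(D, a) = (1 + 4) + D = 5 + D)
t(3, -2)³ = (5 + 3)³ = 8³ = 512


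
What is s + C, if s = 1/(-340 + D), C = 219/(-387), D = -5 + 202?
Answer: -10568/18447 ≈ -0.57288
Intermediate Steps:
D = 197
C = -73/129 (C = 219*(-1/387) = -73/129 ≈ -0.56589)
s = -1/143 (s = 1/(-340 + 197) = 1/(-143) = -1/143 ≈ -0.0069930)
s + C = -1/143 - 73/129 = -10568/18447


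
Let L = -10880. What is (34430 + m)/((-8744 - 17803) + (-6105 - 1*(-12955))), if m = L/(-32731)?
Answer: -1126939210/644702507 ≈ -1.7480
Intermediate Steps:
m = 10880/32731 (m = -10880/(-32731) = -10880*(-1/32731) = 10880/32731 ≈ 0.33241)
(34430 + m)/((-8744 - 17803) + (-6105 - 1*(-12955))) = (34430 + 10880/32731)/((-8744 - 17803) + (-6105 - 1*(-12955))) = 1126939210/(32731*(-26547 + (-6105 + 12955))) = 1126939210/(32731*(-26547 + 6850)) = (1126939210/32731)/(-19697) = (1126939210/32731)*(-1/19697) = -1126939210/644702507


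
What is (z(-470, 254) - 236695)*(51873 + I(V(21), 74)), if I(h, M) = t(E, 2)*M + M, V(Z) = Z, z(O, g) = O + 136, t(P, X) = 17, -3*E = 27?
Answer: -12611127945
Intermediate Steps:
E = -9 (E = -1/3*27 = -9)
z(O, g) = 136 + O
I(h, M) = 18*M (I(h, M) = 17*M + M = 18*M)
(z(-470, 254) - 236695)*(51873 + I(V(21), 74)) = ((136 - 470) - 236695)*(51873 + 18*74) = (-334 - 236695)*(51873 + 1332) = -237029*53205 = -12611127945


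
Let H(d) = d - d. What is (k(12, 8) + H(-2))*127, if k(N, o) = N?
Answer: 1524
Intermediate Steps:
H(d) = 0
(k(12, 8) + H(-2))*127 = (12 + 0)*127 = 12*127 = 1524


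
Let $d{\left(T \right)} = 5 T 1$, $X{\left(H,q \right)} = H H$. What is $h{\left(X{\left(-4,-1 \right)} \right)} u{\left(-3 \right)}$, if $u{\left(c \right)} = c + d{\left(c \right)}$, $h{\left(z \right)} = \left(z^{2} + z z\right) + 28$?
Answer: $-9720$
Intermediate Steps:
$X{\left(H,q \right)} = H^{2}$
$h{\left(z \right)} = 28 + 2 z^{2}$ ($h{\left(z \right)} = \left(z^{2} + z^{2}\right) + 28 = 2 z^{2} + 28 = 28 + 2 z^{2}$)
$d{\left(T \right)} = 5 T$
$u{\left(c \right)} = 6 c$ ($u{\left(c \right)} = c + 5 c = 6 c$)
$h{\left(X{\left(-4,-1 \right)} \right)} u{\left(-3 \right)} = \left(28 + 2 \left(\left(-4\right)^{2}\right)^{2}\right) 6 \left(-3\right) = \left(28 + 2 \cdot 16^{2}\right) \left(-18\right) = \left(28 + 2 \cdot 256\right) \left(-18\right) = \left(28 + 512\right) \left(-18\right) = 540 \left(-18\right) = -9720$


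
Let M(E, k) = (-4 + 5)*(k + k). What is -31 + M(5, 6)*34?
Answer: 377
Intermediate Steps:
M(E, k) = 2*k (M(E, k) = 1*(2*k) = 2*k)
-31 + M(5, 6)*34 = -31 + (2*6)*34 = -31 + 12*34 = -31 + 408 = 377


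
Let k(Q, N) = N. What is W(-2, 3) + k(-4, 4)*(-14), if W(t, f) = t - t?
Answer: -56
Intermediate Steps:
W(t, f) = 0
W(-2, 3) + k(-4, 4)*(-14) = 0 + 4*(-14) = 0 - 56 = -56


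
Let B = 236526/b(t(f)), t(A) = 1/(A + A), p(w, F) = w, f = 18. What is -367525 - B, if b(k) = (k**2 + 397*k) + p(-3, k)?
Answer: -4130635321/10405 ≈ -3.9699e+5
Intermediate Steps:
t(A) = 1/(2*A)
b(k) = -3 + k**2 + 397*k (b(k) = (k**2 + 397*k) - 3 = -3 + k**2 + 397*k)
B = 306537696/10405 (B = 236526/(-3 + ((1/2)/18)**2 + 397*((1/2)/18)) = 236526/(-3 + ((1/2)*(1/18))**2 + 397*((1/2)*(1/18))) = 236526/(-3 + (1/36)**2 + 397*(1/36)) = 236526/(-3 + 1/1296 + 397/36) = 236526/(10405/1296) = 236526*(1296/10405) = 306537696/10405 ≈ 29461.)
-367525 - B = -367525 - 1*306537696/10405 = -367525 - 306537696/10405 = -4130635321/10405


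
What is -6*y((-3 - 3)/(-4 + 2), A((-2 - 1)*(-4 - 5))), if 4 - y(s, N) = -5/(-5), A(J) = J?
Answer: -18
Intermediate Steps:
y(s, N) = 3 (y(s, N) = 4 - (-5)/(-5) = 4 - (-5)*(-1)/5 = 4 - 1*1 = 4 - 1 = 3)
-6*y((-3 - 3)/(-4 + 2), A((-2 - 1)*(-4 - 5))) = -6*3 = -18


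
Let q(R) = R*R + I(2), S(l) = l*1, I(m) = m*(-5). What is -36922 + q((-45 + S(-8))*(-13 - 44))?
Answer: 9089509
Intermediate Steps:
I(m) = -5*m
S(l) = l
q(R) = -10 + R**2 (q(R) = R*R - 5*2 = R**2 - 10 = -10 + R**2)
-36922 + q((-45 + S(-8))*(-13 - 44)) = -36922 + (-10 + ((-45 - 8)*(-13 - 44))**2) = -36922 + (-10 + (-53*(-57))**2) = -36922 + (-10 + 3021**2) = -36922 + (-10 + 9126441) = -36922 + 9126431 = 9089509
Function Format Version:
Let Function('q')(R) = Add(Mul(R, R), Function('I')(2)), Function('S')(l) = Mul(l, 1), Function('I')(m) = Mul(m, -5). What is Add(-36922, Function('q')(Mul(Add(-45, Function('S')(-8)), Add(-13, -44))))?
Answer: 9089509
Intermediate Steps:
Function('I')(m) = Mul(-5, m)
Function('S')(l) = l
Function('q')(R) = Add(-10, Pow(R, 2)) (Function('q')(R) = Add(Mul(R, R), Mul(-5, 2)) = Add(Pow(R, 2), -10) = Add(-10, Pow(R, 2)))
Add(-36922, Function('q')(Mul(Add(-45, Function('S')(-8)), Add(-13, -44)))) = Add(-36922, Add(-10, Pow(Mul(Add(-45, -8), Add(-13, -44)), 2))) = Add(-36922, Add(-10, Pow(Mul(-53, -57), 2))) = Add(-36922, Add(-10, Pow(3021, 2))) = Add(-36922, Add(-10, 9126441)) = Add(-36922, 9126431) = 9089509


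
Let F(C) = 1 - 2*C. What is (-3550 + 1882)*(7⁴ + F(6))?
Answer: -3986520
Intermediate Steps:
(-3550 + 1882)*(7⁴ + F(6)) = (-3550 + 1882)*(7⁴ + (1 - 2*6)) = -1668*(2401 + (1 - 12)) = -1668*(2401 - 11) = -1668*2390 = -3986520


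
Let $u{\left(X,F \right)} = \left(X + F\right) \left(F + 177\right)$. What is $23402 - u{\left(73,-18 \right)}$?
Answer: $14657$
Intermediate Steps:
$u{\left(X,F \right)} = \left(177 + F\right) \left(F + X\right)$ ($u{\left(X,F \right)} = \left(F + X\right) \left(177 + F\right) = \left(177 + F\right) \left(F + X\right)$)
$23402 - u{\left(73,-18 \right)} = 23402 - \left(\left(-18\right)^{2} + 177 \left(-18\right) + 177 \cdot 73 - 1314\right) = 23402 - \left(324 - 3186 + 12921 - 1314\right) = 23402 - 8745 = 14657$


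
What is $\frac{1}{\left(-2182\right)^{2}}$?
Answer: $\frac{1}{4761124} \approx 2.1003 \cdot 10^{-7}$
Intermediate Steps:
$\frac{1}{\left(-2182\right)^{2}} = \frac{1}{4761124}$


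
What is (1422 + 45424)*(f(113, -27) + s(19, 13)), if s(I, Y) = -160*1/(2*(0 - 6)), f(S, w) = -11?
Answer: 327922/3 ≈ 1.0931e+5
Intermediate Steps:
s(I, Y) = 40/3 (s(I, Y) = -160/(2*(-6)) = -160/(-12) = -160*(-1/12) = 40/3)
(1422 + 45424)*(f(113, -27) + s(19, 13)) = (1422 + 45424)*(-11 + 40/3) = 46846*(7/3) = 327922/3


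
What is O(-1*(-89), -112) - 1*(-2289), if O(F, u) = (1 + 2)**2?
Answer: 2298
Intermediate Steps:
O(F, u) = 9 (O(F, u) = 3**2 = 9)
O(-1*(-89), -112) - 1*(-2289) = 9 - 1*(-2289) = 9 + 2289 = 2298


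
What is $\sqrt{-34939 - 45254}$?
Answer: $i \sqrt{80193} \approx 283.18 i$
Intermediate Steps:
$\sqrt{-34939 - 45254} = \sqrt{-80193} = i \sqrt{80193}$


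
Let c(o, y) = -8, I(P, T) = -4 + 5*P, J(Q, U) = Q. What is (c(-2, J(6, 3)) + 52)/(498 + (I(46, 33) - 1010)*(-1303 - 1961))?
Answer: 22/1279737 ≈ 1.7191e-5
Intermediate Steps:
(c(-2, J(6, 3)) + 52)/(498 + (I(46, 33) - 1010)*(-1303 - 1961)) = (-8 + 52)/(498 + ((-4 + 5*46) - 1010)*(-1303 - 1961)) = 44/(498 + ((-4 + 230) - 1010)*(-3264)) = 44/(498 + (226 - 1010)*(-3264)) = 44/(498 - 784*(-3264)) = 44/(498 + 2558976) = 44/2559474 = 44*(1/2559474) = 22/1279737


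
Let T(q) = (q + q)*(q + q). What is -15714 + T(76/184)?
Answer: -8312345/529 ≈ -15713.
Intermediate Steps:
T(q) = 4*q² (T(q) = (2*q)*(2*q) = 4*q²)
-15714 + T(76/184) = -15714 + 4*(76/184)² = -15714 + 4*(76*(1/184))² = -15714 + 4*(19/46)² = -15714 + 4*(361/2116) = -15714 + 361/529 = -8312345/529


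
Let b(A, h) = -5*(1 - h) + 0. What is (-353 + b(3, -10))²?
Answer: 166464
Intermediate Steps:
b(A, h) = -5 + 5*h (b(A, h) = (-5 + 5*h) + 0 = -5 + 5*h)
(-353 + b(3, -10))² = (-353 + (-5 + 5*(-10)))² = (-353 + (-5 - 50))² = (-353 - 55)² = (-408)² = 166464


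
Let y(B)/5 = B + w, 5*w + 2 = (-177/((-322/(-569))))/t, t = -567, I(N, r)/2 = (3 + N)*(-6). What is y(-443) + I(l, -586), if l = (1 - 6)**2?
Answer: -155336903/60858 ≈ -2552.4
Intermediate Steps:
l = 25 (l = (-5)**2 = 25)
I(N, r) = -36 - 12*N (I(N, r) = 2*((3 + N)*(-6)) = 2*(-18 - 6*N) = -36 - 12*N)
w = -17629/60858 (w = -2/5 + (-177/((-322/(-569)))/(-567))/5 = -2/5 + (-177/((-322*(-1/569)))*(-1/567))/5 = -2/5 + (-177/322/569*(-1/567))/5 = -2/5 + (-177*569/322*(-1/567))/5 = -2/5 + (-100713/322*(-1/567))/5 = -2/5 + (1/5)*(33571/60858) = -2/5 + 33571/304290 = -17629/60858 ≈ -0.28967)
y(B) = -88145/60858 + 5*B (y(B) = 5*(B - 17629/60858) = 5*(-17629/60858 + B) = -88145/60858 + 5*B)
y(-443) + I(l, -586) = (-88145/60858 + 5*(-443)) + (-36 - 12*25) = (-88145/60858 - 2215) + (-36 - 300) = -134888615/60858 - 336 = -155336903/60858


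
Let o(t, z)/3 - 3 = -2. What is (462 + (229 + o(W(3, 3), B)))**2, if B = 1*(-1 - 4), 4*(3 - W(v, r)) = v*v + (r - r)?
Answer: 481636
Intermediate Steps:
W(v, r) = 3 - v**2/4 (W(v, r) = 3 - (v*v + (r - r))/4 = 3 - (v**2 + 0)/4 = 3 - v**2/4)
B = -5 (B = 1*(-5) = -5)
o(t, z) = 3 (o(t, z) = 9 + 3*(-2) = 9 - 6 = 3)
(462 + (229 + o(W(3, 3), B)))**2 = (462 + (229 + 3))**2 = (462 + 232)**2 = 694**2 = 481636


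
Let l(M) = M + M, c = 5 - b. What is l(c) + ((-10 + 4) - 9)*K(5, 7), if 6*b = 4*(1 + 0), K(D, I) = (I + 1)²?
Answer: -2854/3 ≈ -951.33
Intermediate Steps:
K(D, I) = (1 + I)²
b = ⅔ (b = (4*(1 + 0))/6 = (4*1)/6 = (⅙)*4 = ⅔ ≈ 0.66667)
c = 13/3 (c = 5 - 1*⅔ = 5 - ⅔ = 13/3 ≈ 4.3333)
l(M) = 2*M
l(c) + ((-10 + 4) - 9)*K(5, 7) = 2*(13/3) + ((-10 + 4) - 9)*(1 + 7)² = 26/3 + (-6 - 9)*8² = 26/3 - 15*64 = 26/3 - 960 = -2854/3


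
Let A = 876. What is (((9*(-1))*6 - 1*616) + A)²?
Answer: 42436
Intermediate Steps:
(((9*(-1))*6 - 1*616) + A)² = (((9*(-1))*6 - 1*616) + 876)² = ((-9*6 - 616) + 876)² = ((-54 - 616) + 876)² = (-670 + 876)² = 206² = 42436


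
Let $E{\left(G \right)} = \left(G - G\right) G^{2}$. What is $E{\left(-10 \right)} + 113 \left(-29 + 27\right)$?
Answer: $-226$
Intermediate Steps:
$E{\left(G \right)} = 0$ ($E{\left(G \right)} = 0 G^{2} = 0$)
$E{\left(-10 \right)} + 113 \left(-29 + 27\right) = 0 + 113 \left(-29 + 27\right) = 0 + 113 \left(-2\right) = 0 - 226 = -226$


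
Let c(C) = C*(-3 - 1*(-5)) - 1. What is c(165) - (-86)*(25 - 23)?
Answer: 501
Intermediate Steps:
c(C) = -1 + 2*C (c(C) = C*(-3 + 5) - 1 = C*2 - 1 = 2*C - 1 = -1 + 2*C)
c(165) - (-86)*(25 - 23) = (-1 + 2*165) - (-86)*(25 - 23) = (-1 + 330) - (-86)*2 = 329 - 1*(-172) = 329 + 172 = 501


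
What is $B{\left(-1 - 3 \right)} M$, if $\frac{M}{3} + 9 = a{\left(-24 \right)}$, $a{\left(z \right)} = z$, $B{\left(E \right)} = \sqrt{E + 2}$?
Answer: $- 99 i \sqrt{2} \approx - 140.01 i$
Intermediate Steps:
$B{\left(E \right)} = \sqrt{2 + E}$
$M = -99$ ($M = -27 + 3 \left(-24\right) = -27 - 72 = -99$)
$B{\left(-1 - 3 \right)} M = \sqrt{2 - 4} \left(-99\right) = \sqrt{-2} \left(-99\right) = i \sqrt{2} \left(-99\right) = - 99 i \sqrt{2}$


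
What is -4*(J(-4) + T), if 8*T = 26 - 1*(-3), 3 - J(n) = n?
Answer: -85/2 ≈ -42.500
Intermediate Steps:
J(n) = 3 - n
T = 29/8 (T = (26 - 1*(-3))/8 = (26 + 3)/8 = (⅛)*29 = 29/8 ≈ 3.6250)
-4*(J(-4) + T) = -4*((3 - 1*(-4)) + 29/8) = -4*((3 + 4) + 29/8) = -4*(7 + 29/8) = -4*85/8 = -85/2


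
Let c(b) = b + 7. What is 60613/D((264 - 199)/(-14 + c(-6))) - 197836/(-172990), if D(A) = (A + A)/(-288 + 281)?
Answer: 1468001569/34598 ≈ 42430.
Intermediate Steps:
c(b) = 7 + b
D(A) = -2*A/7 (D(A) = (2*A)/(-7) = (2*A)*(-⅐) = -2*A/7)
60613/D((264 - 199)/(-14 + c(-6))) - 197836/(-172990) = 60613/((-2*(264 - 199)/(7*(-14 + (7 - 6))))) - 197836/(-172990) = 60613/((-130/(7*(-14 + 1)))) - 197836*(-1/172990) = 60613/((-130/(7*(-13)))) + 98918/86495 = 60613/((-130*(-1)/(7*13))) + 98918/86495 = 60613/((-2/7*(-5))) + 98918/86495 = 60613/(10/7) + 98918/86495 = 60613*(7/10) + 98918/86495 = 424291/10 + 98918/86495 = 1468001569/34598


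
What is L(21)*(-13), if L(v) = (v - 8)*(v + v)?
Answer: -7098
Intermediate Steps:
L(v) = 2*v*(-8 + v) (L(v) = (-8 + v)*(2*v) = 2*v*(-8 + v))
L(21)*(-13) = (2*21*(-8 + 21))*(-13) = (2*21*13)*(-13) = 546*(-13) = -7098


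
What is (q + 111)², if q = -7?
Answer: 10816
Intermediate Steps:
(q + 111)² = (-7 + 111)² = 104² = 10816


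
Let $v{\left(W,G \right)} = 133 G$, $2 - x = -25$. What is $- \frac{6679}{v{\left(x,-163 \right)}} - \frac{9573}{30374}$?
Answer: $- \frac{4665121}{658477946} \approx -0.0070847$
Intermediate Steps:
$x = 27$ ($x = 2 - -25 = 2 + 25 = 27$)
$- \frac{6679}{v{\left(x,-163 \right)}} - \frac{9573}{30374} = - \frac{6679}{133 \left(-163\right)} - \frac{9573}{30374} = - \frac{6679}{-21679} - \frac{9573}{30374} = \left(-6679\right) \left(- \frac{1}{21679}\right) - \frac{9573}{30374} = \frac{6679}{21679} - \frac{9573}{30374} = - \frac{4665121}{658477946}$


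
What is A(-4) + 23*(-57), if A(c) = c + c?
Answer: -1319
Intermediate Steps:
A(c) = 2*c
A(-4) + 23*(-57) = 2*(-4) + 23*(-57) = -8 - 1311 = -1319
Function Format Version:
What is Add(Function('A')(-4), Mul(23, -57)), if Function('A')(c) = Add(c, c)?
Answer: -1319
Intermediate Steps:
Function('A')(c) = Mul(2, c)
Add(Function('A')(-4), Mul(23, -57)) = Add(Mul(2, -4), Mul(23, -57)) = Add(-8, -1311) = -1319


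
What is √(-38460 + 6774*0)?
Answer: 2*I*√9615 ≈ 196.11*I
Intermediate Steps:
√(-38460 + 6774*0) = √(-38460 + 0) = √(-38460) = 2*I*√9615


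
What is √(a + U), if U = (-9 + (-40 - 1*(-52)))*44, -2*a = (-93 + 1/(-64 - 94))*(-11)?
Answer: I*√9474707/158 ≈ 19.482*I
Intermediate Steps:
a = -161645/316 (a = -(-93 + 1/(-64 - 94))*(-11)/2 = -(-93 + 1/(-158))*(-11)/2 = -(-93 - 1/158)*(-11)/2 = -(-14695)*(-11)/316 = -½*161645/158 = -161645/316 ≈ -511.53)
U = 132 (U = (-9 + (-40 + 52))*44 = (-9 + 12)*44 = 3*44 = 132)
√(a + U) = √(-161645/316 + 132) = √(-119933/316) = I*√9474707/158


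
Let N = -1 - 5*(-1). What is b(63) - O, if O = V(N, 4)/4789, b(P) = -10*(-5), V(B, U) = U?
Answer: 239446/4789 ≈ 49.999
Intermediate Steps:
N = 4 (N = -1 + 5 = 4)
b(P) = 50
O = 4/4789 ≈ 0.00083525
b(63) - O = 50 - 1*4/4789 = 50 - 4/4789 = 239446/4789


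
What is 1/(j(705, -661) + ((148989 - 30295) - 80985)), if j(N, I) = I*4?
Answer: 1/35065 ≈ 2.8518e-5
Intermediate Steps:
j(N, I) = 4*I
1/(j(705, -661) + ((148989 - 30295) - 80985)) = 1/(4*(-661) + ((148989 - 30295) - 80985)) = 1/(-2644 + (118694 - 80985)) = 1/(-2644 + 37709) = 1/35065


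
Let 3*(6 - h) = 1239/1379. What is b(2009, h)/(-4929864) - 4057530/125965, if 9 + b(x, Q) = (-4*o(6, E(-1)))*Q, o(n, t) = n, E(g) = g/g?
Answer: -262706758907441/8155672853048 ≈ -32.212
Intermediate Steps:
E(g) = 1
h = 1123/197 (h = 6 - 413/1379 = 6 - ⅓*177/197 = 6 - 59/197 = 1123/197 ≈ 5.7005)
b(x, Q) = -9 - 24*Q (b(x, Q) = -9 + (-4*6)*Q = -9 - 24*Q)
b(2009, h)/(-4929864) - 4057530/125965 = (-9 - 24*1123/197)/(-4929864) - 4057530/125965 = (-9 - 26952/197)*(-1/4929864) - 4057530*1/125965 = -28725/197*(-1/4929864) - 811506/25193 = 9575/323727736 - 811506/25193 = -262706758907441/8155672853048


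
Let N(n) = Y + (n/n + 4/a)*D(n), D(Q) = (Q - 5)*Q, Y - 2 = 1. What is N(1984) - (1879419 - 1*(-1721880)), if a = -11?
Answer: -12129904/11 ≈ -1.1027e+6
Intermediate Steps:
Y = 3 (Y = 2 + 1 = 3)
D(Q) = Q*(-5 + Q) (D(Q) = (-5 + Q)*Q = Q*(-5 + Q))
N(n) = 3 + 7*n*(-5 + n)/11 (N(n) = 3 + (n/n + 4/(-11))*(n*(-5 + n)) = 3 + (1 + 4*(-1/11))*(n*(-5 + n)) = 3 + (1 - 4/11)*(n*(-5 + n)) = 3 + 7*(n*(-5 + n))/11 = 3 + 7*n*(-5 + n)/11)
N(1984) - (1879419 - 1*(-1721880)) = (3 + (7/11)*1984*(-5 + 1984)) - (1879419 - 1*(-1721880)) = (3 + (7/11)*1984*1979) - (1879419 + 1721880) = (3 + 27484352/11) - 1*3601299 = 27484385/11 - 3601299 = -12129904/11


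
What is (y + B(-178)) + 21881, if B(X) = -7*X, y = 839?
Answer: 23966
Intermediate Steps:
(y + B(-178)) + 21881 = (839 - 7*(-178)) + 21881 = (839 + 1246) + 21881 = 2085 + 21881 = 23966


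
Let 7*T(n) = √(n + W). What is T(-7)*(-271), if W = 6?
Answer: -271*I/7 ≈ -38.714*I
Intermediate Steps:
T(n) = √(6 + n)/7 (T(n) = √(n + 6)/7 = √(6 + n)/7)
T(-7)*(-271) = (√(6 - 7)/7)*(-271) = (√(-1)/7)*(-271) = (I/7)*(-271) = -271*I/7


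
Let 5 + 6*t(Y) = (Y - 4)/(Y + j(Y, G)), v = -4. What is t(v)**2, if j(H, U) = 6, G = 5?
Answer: 9/4 ≈ 2.2500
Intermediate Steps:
t(Y) = -5/6 + (-4 + Y)/(6*(6 + Y)) (t(Y) = -5/6 + ((Y - 4)/(Y + 6))/6 = -5/6 + ((-4 + Y)/(6 + Y))/6 = -5/6 + (-4 + Y)/(6*(6 + Y)))
t(v)**2 = ((-17 - 2*(-4))/(3*(6 - 4)))**2 = ((1/3)*(-17 + 8)/2)**2 = ((1/3)*(1/2)*(-9))**2 = (-3/2)**2 = 9/4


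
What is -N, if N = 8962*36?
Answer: -322632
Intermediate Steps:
N = 322632
-N = -1*322632 = -322632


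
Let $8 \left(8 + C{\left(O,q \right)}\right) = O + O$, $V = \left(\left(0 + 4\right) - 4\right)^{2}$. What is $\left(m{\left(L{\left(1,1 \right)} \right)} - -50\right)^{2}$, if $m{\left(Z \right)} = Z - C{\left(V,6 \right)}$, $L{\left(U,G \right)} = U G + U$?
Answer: $3600$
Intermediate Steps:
$V = 0$ ($V = \left(4 - 4\right)^{2} = 0^{2} = 0$)
$C{\left(O,q \right)} = -8 + \frac{O}{4}$ ($C{\left(O,q \right)} = -8 + \frac{O + O}{8} = -8 + \frac{2 O}{8} = -8 + \frac{O}{4}$)
$L{\left(U,G \right)} = U + G U$ ($L{\left(U,G \right)} = G U + U = U + G U$)
$m{\left(Z \right)} = 8 + Z$ ($m{\left(Z \right)} = Z - \left(-8 + \frac{1}{4} \cdot 0\right) = Z - \left(-8 + 0\right) = Z - -8 = Z + 8 = 8 + Z$)
$\left(m{\left(L{\left(1,1 \right)} \right)} - -50\right)^{2} = \left(\left(8 + 1 \left(1 + 1\right)\right) - -50\right)^{2} = \left(\left(8 + 1 \cdot 2\right) + 50\right)^{2} = \left(\left(8 + 2\right) + 50\right)^{2} = \left(10 + 50\right)^{2} = 60^{2} = 3600$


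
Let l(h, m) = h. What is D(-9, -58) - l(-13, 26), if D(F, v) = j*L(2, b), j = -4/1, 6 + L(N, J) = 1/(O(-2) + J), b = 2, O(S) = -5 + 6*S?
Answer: 559/15 ≈ 37.267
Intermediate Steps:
L(N, J) = -6 + 1/(-17 + J) (L(N, J) = -6 + 1/((-5 + 6*(-2)) + J) = -6 + 1/((-5 - 12) + J) = -6 + 1/(-17 + J))
j = -4 (j = -4*1 = -4)
D(F, v) = 364/15 (D(F, v) = -4*(103 - 6*2)/(-17 + 2) = -4*(103 - 12)/(-15) = -(-4)*91/15 = -4*(-91/15) = 364/15)
D(-9, -58) - l(-13, 26) = 364/15 - 1*(-13) = 364/15 + 13 = 559/15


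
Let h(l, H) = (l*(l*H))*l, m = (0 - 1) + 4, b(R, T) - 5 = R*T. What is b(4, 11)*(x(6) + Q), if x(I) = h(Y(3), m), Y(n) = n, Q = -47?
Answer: 1666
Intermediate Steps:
b(R, T) = 5 + R*T
m = 3 (m = -1 + 4 = 3)
h(l, H) = H*l³ (h(l, H) = (l*(H*l))*l = (H*l²)*l = H*l³)
x(I) = 81 (x(I) = 3*3³ = 3*27 = 81)
b(4, 11)*(x(6) + Q) = (5 + 4*11)*(81 - 47) = (5 + 44)*34 = 49*34 = 1666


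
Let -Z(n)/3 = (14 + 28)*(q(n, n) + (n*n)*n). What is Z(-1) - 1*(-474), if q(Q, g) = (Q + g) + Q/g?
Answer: 726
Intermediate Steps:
q(Q, g) = Q + g + Q/g
Z(n) = -126 - 252*n - 126*n³ (Z(n) = -3*(14 + 28)*((n + n + n/n) + (n*n)*n) = -126*((n + n + 1) + n²*n) = -126*((1 + 2*n) + n³) = -126*(1 + n³ + 2*n) = -3*(42 + 42*n³ + 84*n) = -126 - 252*n - 126*n³)
Z(-1) - 1*(-474) = (-126 - 252*(-1) - 126*(-1)³) - 1*(-474) = (-126 + 252 - 126*(-1)) + 474 = (-126 + 252 + 126) + 474 = 252 + 474 = 726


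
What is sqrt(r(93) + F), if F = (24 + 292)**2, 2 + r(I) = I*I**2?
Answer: sqrt(904211) ≈ 950.90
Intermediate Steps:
r(I) = -2 + I**3 (r(I) = -2 + I*I**2 = -2 + I**3)
F = 99856 (F = 316**2 = 99856)
sqrt(r(93) + F) = sqrt((-2 + 93**3) + 99856) = sqrt((-2 + 804357) + 99856) = sqrt(804355 + 99856) = sqrt(904211)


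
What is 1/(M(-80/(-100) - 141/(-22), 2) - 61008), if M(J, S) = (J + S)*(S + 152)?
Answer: -5/297949 ≈ -1.6781e-5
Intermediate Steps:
M(J, S) = (152 + S)*(J + S) (M(J, S) = (J + S)*(152 + S) = (152 + S)*(J + S))
1/(M(-80/(-100) - 141/(-22), 2) - 61008) = 1/((2**2 + 152*(-80/(-100) - 141/(-22)) + 152*2 + (-80/(-100) - 141/(-22))*2) - 61008) = 1/((4 + 152*(-80*(-1/100) - 141*(-1/22)) + 304 + (-80*(-1/100) - 141*(-1/22))*2) - 61008) = 1/((4 + 152*(4/5 + 141/22) + 304 + (4/5 + 141/22)*2) - 61008) = 1/((4 + 152*(793/110) + 304 + (793/110)*2) - 61008) = 1/((4 + 60268/55 + 304 + 793/55) - 61008) = 1/(7091/5 - 61008) = 1/(-297949/5) = -5/297949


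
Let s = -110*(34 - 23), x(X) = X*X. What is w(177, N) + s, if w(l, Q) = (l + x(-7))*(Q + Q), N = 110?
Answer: 48510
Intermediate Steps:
x(X) = X²
w(l, Q) = 2*Q*(49 + l) (w(l, Q) = (l + (-7)²)*(Q + Q) = (l + 49)*(2*Q) = (49 + l)*(2*Q) = 2*Q*(49 + l))
s = -1210 (s = -110*11 = -1210)
w(177, N) + s = 2*110*(49 + 177) - 1210 = 2*110*226 - 1210 = 49720 - 1210 = 48510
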